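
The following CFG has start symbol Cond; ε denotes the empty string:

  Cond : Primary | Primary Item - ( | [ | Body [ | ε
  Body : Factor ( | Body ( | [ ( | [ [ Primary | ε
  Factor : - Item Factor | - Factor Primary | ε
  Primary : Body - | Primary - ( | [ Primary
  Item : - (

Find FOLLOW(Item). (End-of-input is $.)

{ (, -, [ }

In Cond : Primary Item - (: add FIRST(- () = { - }.
In Factor : - Item Factor: add FIRST(Factor)\{ε} = { - }.
  Since Factor is nullable, also add FOLLOW(Factor) = { (, -, [ }.
Union: FOLLOW(Item) = { (, -, [ }.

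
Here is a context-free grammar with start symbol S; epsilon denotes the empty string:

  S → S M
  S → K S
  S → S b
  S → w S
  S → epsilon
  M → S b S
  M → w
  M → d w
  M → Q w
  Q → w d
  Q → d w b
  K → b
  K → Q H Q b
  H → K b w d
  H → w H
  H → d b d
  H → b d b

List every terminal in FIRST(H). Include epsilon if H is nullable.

{ b, d, w }

From H → K b w d: add FIRST(K) = { b, d, w }.
H → w H contributes {w}.
H → d b d contributes {d}.
H → b d b contributes {b}.
Union: FIRST(H) = { b, d, w }.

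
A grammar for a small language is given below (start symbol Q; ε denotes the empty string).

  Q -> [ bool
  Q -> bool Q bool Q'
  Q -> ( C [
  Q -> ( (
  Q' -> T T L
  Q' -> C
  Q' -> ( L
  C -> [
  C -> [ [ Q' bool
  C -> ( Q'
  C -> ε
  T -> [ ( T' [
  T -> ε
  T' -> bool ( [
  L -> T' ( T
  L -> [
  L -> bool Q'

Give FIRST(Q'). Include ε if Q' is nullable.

From Q' -> T T L: T, T nullable, take FIRST(T) ∪ FIRST(T) ∪ FIRST(L) = { [, bool }.
From Q' -> C: add FIRST(C) = { (, [, ε } (including ε since C is nullable).
Q' -> ( L contributes {(}.
Union: FIRST(Q') = { (, [, bool, ε }.

{ (, [, bool, ε }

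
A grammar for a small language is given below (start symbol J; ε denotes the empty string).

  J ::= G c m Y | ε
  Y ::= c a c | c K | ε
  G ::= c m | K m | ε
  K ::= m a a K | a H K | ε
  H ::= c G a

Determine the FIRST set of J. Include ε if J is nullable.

From J ::= G c m Y: G nullable, take FIRST(G) ∪ {c} = { a, c, m }.
J ::= ε contributes ε.
Union: FIRST(J) = { a, c, m, ε }.

{ a, c, m, ε }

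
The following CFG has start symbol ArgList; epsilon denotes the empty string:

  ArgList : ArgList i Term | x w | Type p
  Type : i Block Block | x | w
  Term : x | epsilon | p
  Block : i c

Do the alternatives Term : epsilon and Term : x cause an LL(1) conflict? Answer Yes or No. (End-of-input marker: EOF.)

FIRST(epsilon) = { epsilon } and FIRST(x) = { x }.
The first is nullable but FOLLOW(Term) = { EOF, i } is disjoint from FIRST of the second.

No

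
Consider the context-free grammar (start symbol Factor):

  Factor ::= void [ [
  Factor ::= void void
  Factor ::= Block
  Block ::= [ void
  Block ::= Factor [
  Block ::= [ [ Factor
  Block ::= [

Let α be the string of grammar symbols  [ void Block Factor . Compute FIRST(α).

{ [ }

[ is a terminal; add {[} and stop.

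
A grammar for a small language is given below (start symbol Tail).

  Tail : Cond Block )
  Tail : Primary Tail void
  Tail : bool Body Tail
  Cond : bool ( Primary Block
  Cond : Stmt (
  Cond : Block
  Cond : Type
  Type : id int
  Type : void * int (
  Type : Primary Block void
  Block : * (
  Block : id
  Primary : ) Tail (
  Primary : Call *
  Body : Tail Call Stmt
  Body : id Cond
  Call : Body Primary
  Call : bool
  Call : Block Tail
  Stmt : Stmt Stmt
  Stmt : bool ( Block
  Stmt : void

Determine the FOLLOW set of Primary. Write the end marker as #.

In Tail : Primary Tail void: add FIRST(Tail void) = { ), *, bool, id, void }.
In Cond : bool ( Primary Block: add FIRST(Block) = { *, id }.
In Type : Primary Block void: add FIRST(Block void) = { *, id }.
In Call : Body Primary: Primary is at the end, add FOLLOW(Call) = { *, bool, void }.
Union: FOLLOW(Primary) = { ), *, bool, id, void }.

{ ), *, bool, id, void }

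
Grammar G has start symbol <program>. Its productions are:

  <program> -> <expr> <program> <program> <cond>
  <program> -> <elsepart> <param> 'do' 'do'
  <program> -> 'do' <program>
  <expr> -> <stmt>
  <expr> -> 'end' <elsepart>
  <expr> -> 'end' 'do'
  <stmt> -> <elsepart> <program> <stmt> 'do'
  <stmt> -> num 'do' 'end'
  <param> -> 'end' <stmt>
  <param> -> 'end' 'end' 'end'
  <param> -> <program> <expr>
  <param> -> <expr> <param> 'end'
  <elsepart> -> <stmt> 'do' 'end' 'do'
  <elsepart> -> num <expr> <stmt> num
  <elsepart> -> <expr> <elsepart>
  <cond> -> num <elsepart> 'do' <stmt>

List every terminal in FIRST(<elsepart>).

{ 'end', num }

From <elsepart> -> <stmt> 'do' 'end' 'do': add FIRST(<stmt>) = { 'end', num }.
<elsepart> -> num <expr> <stmt> num contributes {num}.
From <elsepart> -> <expr> <elsepart>: add FIRST(<expr>) = { 'end', num }.
Union: FIRST(<elsepart>) = { 'end', num }.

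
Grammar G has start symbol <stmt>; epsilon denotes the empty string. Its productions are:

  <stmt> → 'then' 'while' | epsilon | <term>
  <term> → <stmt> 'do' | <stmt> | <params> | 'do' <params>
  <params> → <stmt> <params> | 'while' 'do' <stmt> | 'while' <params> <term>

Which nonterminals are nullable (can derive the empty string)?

Directly nullable (have an epsilon-production): <stmt>.
<term> → <stmt> with every symbol nullable, so <term> is nullable.
No other nonterminal has a production whose RHS symbols are all nullable.

{ <stmt>, <term> }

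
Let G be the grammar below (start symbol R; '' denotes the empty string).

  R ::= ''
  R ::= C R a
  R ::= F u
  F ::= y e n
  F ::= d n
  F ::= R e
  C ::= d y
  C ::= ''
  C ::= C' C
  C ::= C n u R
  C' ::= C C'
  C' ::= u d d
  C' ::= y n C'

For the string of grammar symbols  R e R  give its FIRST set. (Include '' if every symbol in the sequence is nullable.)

{ a, d, e, n, u, y }

Add FIRST(R)\{''} = { a, d, e, n, u, y }; R is nullable, continue.
e is a terminal; add {e} and stop.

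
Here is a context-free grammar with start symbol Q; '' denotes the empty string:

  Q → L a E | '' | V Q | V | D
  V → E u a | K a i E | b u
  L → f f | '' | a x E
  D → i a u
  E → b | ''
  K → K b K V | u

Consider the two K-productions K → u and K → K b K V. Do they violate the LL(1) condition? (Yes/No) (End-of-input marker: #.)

Yes

FIRST(u) = { u } and FIRST(K b K V) = { u }.
Both contain u, so the two alternatives are not disjoint — LL(1) conflict.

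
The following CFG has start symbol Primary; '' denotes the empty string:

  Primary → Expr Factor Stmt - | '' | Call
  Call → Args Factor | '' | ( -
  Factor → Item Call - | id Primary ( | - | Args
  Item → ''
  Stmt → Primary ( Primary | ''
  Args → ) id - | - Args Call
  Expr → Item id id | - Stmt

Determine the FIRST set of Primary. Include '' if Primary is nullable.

From Primary → Expr Factor Stmt -: add FIRST(Expr) = { -, id }.
Primary → '' contributes ''.
From Primary → Call: add FIRST(Call) = { (, ), -, '' } (including '' since Call is nullable).
Union: FIRST(Primary) = { (, ), -, id, '' }.

{ (, ), -, id, '' }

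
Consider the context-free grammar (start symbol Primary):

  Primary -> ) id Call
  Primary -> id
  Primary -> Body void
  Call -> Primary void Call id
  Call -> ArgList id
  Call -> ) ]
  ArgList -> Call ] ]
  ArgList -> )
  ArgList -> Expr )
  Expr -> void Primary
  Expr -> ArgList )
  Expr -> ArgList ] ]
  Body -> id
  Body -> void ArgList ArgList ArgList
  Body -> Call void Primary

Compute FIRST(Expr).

Expr -> void Primary contributes {void}.
From Expr -> ArgList ): add FIRST(ArgList) = { ), id, void }.
From Expr -> ArgList ] ]: add FIRST(ArgList) = { ), id, void }.
Union: FIRST(Expr) = { ), id, void }.

{ ), id, void }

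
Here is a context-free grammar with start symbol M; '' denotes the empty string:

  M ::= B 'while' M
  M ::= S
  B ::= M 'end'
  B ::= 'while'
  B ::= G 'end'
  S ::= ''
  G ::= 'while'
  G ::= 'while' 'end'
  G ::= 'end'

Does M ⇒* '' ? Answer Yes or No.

Yes

M ::= S and each of S is nullable, so M ⇒* ''.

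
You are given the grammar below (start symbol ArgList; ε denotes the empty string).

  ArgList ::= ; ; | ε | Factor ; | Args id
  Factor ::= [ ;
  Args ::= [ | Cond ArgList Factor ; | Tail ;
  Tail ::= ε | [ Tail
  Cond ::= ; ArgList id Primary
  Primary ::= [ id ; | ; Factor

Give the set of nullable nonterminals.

{ ArgList, Tail }

Directly nullable (have an ε-production): ArgList, Tail.
No other nonterminal has a production whose RHS symbols are all nullable.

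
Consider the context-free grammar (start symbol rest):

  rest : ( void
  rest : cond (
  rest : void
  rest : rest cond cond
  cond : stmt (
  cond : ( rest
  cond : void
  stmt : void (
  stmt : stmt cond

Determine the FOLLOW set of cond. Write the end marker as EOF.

In rest : cond (: add FIRST(() = { ( }.
In rest : rest cond cond: add FIRST(cond) = { (, void }.
In rest : rest cond cond: cond is at the end, add FOLLOW(rest) = { EOF, (, void }.
In stmt : stmt cond: cond is at the end, add FOLLOW(stmt) = { (, void }.
Union: FOLLOW(cond) = { EOF, (, void }.

{ EOF, (, void }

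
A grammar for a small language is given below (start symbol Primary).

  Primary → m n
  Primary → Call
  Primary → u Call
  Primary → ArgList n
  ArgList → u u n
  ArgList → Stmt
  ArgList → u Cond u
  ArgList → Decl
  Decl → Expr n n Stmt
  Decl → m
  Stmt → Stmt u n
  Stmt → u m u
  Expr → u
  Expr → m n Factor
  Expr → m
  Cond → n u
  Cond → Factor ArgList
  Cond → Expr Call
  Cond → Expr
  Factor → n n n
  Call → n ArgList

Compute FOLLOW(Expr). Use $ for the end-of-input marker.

In Decl → Expr n n Stmt: add FIRST(n n Stmt) = { n }.
In Cond → Expr Call: add FIRST(Call) = { n }.
In Cond → Expr: Expr is at the end, add FOLLOW(Cond) = { u }.
Union: FOLLOW(Expr) = { n, u }.

{ n, u }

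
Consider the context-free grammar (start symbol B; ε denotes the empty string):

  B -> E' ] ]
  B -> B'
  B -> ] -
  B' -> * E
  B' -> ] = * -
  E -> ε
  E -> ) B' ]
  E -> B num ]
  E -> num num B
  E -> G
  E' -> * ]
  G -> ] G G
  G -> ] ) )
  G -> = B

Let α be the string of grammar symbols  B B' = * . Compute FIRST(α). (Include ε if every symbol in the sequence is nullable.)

{ *, ] }

Add FIRST(B) = { *, ] }; B is not nullable, stop.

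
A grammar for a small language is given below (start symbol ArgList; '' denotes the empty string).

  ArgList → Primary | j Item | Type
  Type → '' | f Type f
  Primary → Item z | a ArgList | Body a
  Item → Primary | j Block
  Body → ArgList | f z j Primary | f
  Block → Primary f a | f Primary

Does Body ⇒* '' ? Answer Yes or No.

Yes

Body → ArgList and each of ArgList is nullable, so Body ⇒* ''.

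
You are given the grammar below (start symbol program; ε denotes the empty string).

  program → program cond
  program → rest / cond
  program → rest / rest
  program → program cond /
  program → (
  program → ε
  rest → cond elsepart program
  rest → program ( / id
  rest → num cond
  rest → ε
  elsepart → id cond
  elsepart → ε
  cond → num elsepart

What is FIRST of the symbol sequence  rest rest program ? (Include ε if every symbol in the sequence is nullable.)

{ (, /, num, ε }

Add FIRST(rest)\{ε} = { (, /, num }; rest is nullable, continue.
Add FIRST(rest)\{ε} = { (, /, num }; rest is nullable, continue.
Add FIRST(program)\{ε} = { (, /, num }; program is nullable, continue.
Every symbol is nullable, so include ε.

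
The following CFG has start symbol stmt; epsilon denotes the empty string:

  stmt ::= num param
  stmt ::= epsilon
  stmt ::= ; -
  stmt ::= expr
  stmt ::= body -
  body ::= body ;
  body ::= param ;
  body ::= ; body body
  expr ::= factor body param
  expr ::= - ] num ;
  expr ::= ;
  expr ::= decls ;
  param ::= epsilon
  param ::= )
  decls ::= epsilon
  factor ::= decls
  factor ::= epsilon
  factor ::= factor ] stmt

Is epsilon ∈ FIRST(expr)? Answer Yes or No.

Nullable nonterminals: decls, factor, param, stmt.
No production of expr has an RHS whose symbols are all nullable, so expr is not nullable.

No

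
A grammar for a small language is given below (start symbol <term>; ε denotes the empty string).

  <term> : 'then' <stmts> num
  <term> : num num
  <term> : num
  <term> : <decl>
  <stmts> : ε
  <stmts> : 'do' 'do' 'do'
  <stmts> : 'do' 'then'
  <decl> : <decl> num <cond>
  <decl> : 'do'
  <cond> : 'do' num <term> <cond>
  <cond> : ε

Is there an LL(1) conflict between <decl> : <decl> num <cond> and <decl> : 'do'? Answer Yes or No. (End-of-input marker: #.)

FIRST(<decl> num <cond>) = { 'do' } and FIRST('do') = { 'do' }.
Both contain 'do', so the two alternatives are not disjoint — LL(1) conflict.

Yes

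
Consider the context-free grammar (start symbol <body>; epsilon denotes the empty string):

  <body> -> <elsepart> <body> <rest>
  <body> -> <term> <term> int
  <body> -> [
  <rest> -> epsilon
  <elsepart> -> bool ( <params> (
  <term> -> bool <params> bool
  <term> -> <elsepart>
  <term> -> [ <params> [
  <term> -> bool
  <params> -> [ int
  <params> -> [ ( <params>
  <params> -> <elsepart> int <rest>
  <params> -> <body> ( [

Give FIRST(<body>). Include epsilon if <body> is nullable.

{ [, bool }

From <body> -> <elsepart> <body> <rest>: add FIRST(<elsepart>) = { bool }.
From <body> -> <term> <term> int: add FIRST(<term>) = { [, bool }.
<body> -> [ contributes {[}.
Union: FIRST(<body>) = { [, bool }.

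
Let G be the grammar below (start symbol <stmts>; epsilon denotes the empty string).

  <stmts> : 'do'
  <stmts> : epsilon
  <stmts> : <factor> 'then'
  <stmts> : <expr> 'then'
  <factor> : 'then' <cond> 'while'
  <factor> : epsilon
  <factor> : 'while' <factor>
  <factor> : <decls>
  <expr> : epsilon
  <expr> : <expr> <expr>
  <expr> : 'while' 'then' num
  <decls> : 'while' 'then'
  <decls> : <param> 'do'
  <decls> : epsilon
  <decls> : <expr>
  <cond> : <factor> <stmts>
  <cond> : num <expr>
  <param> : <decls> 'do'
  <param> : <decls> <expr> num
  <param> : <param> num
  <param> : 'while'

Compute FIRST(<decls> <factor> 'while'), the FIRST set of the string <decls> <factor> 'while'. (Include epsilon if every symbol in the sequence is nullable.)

{ 'do', 'then', 'while', num }

Add FIRST(<decls>)\{epsilon} = { 'do', 'while', num }; <decls> is nullable, continue.
Add FIRST(<factor>)\{epsilon} = { 'do', 'then', 'while', num }; <factor> is nullable, continue.
'while' is a terminal; add {'while'} and stop.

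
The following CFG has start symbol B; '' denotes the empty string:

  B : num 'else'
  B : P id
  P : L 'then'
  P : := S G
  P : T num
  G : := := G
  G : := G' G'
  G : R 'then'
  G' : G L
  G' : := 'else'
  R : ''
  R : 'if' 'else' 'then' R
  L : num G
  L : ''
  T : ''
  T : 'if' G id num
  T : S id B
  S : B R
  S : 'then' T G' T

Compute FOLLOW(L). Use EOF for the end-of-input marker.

In P : L 'then': add FIRST('then') = { 'then' }.
In G' : G L: L is at the end, add FOLLOW(G') = { 'if', 'then', :=, id, num }.
Union: FOLLOW(L) = { 'if', 'then', :=, id, num }.

{ 'if', 'then', :=, id, num }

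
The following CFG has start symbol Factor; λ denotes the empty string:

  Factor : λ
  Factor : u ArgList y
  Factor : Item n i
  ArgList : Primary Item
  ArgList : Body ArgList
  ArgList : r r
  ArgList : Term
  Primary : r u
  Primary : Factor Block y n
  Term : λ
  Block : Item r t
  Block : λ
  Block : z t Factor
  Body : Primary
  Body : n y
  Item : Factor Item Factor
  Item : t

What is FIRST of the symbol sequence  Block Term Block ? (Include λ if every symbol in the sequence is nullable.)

Add FIRST(Block)\{λ} = { t, u, z }; Block is nullable, continue.
Add FIRST(Term)\{λ} = {  }; Term is nullable, continue.
Add FIRST(Block)\{λ} = { t, u, z }; Block is nullable, continue.
Every symbol is nullable, so include λ.

{ t, u, z, λ }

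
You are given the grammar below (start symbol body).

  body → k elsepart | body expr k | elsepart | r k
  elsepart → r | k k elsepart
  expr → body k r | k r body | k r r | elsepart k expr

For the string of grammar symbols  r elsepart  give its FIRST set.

r is a terminal; add {r} and stop.

{ r }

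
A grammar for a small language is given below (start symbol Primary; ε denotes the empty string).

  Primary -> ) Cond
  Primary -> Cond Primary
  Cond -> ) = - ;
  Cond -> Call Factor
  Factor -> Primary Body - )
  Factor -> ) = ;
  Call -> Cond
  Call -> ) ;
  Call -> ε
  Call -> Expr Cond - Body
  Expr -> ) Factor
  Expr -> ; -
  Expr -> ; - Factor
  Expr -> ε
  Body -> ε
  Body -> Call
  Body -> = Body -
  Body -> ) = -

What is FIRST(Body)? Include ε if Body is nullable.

{ ), ;, =, ε }

Body -> ε contributes ε.
From Body -> Call: add FIRST(Call) = { ), ;, ε } (including ε since Call is nullable).
Body -> = Body - contributes {=}.
Body -> ) = - contributes {)}.
Union: FIRST(Body) = { ), ;, =, ε }.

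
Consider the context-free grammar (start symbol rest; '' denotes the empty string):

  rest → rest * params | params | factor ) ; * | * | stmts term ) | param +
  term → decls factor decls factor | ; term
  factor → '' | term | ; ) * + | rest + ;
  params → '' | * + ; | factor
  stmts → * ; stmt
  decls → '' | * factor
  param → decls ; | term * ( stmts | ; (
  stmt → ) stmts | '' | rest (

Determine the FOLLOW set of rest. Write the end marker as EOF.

rest is the start symbol, so EOF ∈ FOLLOW(rest).
In rest → rest * params: add FIRST(* params) = { * }.
In factor → rest + ;: add FIRST(+ ;) = { + }.
In stmt → rest (: add FIRST(() = { ( }.
Union: FOLLOW(rest) = { EOF, (, *, + }.

{ EOF, (, *, + }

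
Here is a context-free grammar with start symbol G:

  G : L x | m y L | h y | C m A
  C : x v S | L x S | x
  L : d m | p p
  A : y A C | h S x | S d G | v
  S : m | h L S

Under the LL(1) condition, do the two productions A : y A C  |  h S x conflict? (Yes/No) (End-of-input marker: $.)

No

FIRST(y A C) = { y } and FIRST(h S x) = { h }.
The FIRST sets are disjoint and neither alternative is nullable — no conflict.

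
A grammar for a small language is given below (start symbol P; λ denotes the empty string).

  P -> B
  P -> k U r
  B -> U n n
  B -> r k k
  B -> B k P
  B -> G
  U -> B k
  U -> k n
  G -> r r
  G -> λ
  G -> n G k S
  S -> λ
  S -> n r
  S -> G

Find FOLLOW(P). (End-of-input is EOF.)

{ EOF, k }

P is the start symbol, so EOF ∈ FOLLOW(P).
In B -> B k P: P is at the end, add FOLLOW(B) = { EOF, k }.
Union: FOLLOW(P) = { EOF, k }.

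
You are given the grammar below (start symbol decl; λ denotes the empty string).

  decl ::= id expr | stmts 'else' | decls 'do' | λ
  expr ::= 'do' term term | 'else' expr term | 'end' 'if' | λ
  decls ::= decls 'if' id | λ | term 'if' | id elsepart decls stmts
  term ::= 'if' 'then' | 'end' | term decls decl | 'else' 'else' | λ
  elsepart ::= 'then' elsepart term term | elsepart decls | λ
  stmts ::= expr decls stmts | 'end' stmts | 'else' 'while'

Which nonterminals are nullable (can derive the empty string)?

{ decl, decls, elsepart, expr, term }

Directly nullable (have an λ-production): decl, expr, decls, term, elsepart.
No other nonterminal has a production whose RHS symbols are all nullable.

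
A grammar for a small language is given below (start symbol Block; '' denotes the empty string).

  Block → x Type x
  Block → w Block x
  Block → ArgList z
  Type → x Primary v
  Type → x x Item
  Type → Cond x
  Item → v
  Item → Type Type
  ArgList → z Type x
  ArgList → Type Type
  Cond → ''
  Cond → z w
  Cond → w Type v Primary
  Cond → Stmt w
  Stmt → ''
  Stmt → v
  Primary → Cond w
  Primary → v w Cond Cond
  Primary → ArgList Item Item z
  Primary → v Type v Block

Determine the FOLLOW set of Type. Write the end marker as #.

{ v, w, x, z }

In Block → x Type x: add FIRST(x) = { x }.
In Item → Type Type: add FIRST(Type) = { v, w, x, z }.
In Item → Type Type: Type is at the end, add FOLLOW(Item) = { v, w, x, z }.
In ArgList → z Type x: add FIRST(x) = { x }.
In ArgList → Type Type: add FIRST(Type) = { v, w, x, z }.
In ArgList → Type Type: Type is at the end, add FOLLOW(ArgList) = { v, w, x, z }.
In Cond → w Type v Primary: add FIRST(v Primary) = { v }.
In Primary → v Type v Block: add FIRST(v Block) = { v }.
Union: FOLLOW(Type) = { v, w, x, z }.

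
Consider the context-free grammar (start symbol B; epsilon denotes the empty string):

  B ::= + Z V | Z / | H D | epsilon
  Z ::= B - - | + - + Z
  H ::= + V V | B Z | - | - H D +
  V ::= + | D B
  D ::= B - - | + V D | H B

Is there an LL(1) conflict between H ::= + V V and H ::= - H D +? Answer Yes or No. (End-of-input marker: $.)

FIRST(+ V V) = { + } and FIRST(- H D +) = { - }.
The FIRST sets are disjoint and neither alternative is nullable — no conflict.

No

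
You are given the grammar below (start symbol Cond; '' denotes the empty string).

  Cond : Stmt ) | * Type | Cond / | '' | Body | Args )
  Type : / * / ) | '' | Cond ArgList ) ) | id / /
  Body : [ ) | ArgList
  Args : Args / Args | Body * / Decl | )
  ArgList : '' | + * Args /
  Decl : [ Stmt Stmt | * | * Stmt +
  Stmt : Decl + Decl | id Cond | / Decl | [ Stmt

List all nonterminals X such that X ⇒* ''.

{ ArgList, Body, Cond, Type }

Directly nullable (have an ''-production): Cond, Type, ArgList.
Body : ArgList with every symbol nullable, so Body is nullable.
No other nonterminal has a production whose RHS symbols are all nullable.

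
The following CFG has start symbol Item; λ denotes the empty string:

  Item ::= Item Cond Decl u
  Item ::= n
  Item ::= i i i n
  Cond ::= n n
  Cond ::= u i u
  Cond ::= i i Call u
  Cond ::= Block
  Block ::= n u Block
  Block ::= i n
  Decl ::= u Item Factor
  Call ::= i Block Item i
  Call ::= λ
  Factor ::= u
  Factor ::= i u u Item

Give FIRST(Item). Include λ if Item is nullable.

{ i, n }

From Item ::= Item Cond Decl u: add FIRST(Item) = { i, n }.
Item ::= n contributes {n}.
Item ::= i i i n contributes {i}.
Union: FIRST(Item) = { i, n }.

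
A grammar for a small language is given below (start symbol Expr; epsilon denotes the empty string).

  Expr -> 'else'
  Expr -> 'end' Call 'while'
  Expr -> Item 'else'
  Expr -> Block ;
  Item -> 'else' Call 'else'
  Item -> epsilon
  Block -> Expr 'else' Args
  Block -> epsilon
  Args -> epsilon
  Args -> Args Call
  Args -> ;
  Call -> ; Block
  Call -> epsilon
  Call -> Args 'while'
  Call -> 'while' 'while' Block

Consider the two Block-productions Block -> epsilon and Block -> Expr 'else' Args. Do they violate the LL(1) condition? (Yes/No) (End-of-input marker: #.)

Yes

FIRST(epsilon) = { epsilon } and FIRST(Expr 'else' Args) = { 'else', 'end', ; }.
The first alternative is nullable and FOLLOW(Block) = { 'else', 'while', ; } shares 'else' with FIRST of the second — conflict.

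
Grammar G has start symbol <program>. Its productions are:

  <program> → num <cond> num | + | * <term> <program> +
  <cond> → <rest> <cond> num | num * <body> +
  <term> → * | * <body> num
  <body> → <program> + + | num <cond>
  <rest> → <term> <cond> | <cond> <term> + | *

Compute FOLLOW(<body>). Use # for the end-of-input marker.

{ +, num }

In <cond> → num * <body> +: add FIRST(+) = { + }.
In <term> → * <body> num: add FIRST(num) = { num }.
Union: FOLLOW(<body>) = { +, num }.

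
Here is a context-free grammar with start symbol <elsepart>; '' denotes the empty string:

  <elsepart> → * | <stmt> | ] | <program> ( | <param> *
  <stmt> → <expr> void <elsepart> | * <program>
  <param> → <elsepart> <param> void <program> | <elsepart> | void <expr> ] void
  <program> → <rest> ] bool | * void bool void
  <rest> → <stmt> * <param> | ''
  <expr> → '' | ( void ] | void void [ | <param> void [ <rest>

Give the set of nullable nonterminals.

Directly nullable (have an ''-production): <rest>, <expr>.
No other nonterminal has a production whose RHS symbols are all nullable.

{ <expr>, <rest> }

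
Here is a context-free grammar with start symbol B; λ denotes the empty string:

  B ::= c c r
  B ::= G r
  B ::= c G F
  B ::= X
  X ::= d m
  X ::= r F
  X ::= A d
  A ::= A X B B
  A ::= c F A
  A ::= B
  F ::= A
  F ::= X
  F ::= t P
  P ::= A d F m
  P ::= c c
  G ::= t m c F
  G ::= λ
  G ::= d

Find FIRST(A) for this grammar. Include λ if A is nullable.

{ c, d, r, t }

From A ::= A X B B: add FIRST(A) = { c, d, r, t }.
A ::= c F A contributes {c}.
From A ::= B: add FIRST(B) = { c, d, r, t }.
Union: FIRST(A) = { c, d, r, t }.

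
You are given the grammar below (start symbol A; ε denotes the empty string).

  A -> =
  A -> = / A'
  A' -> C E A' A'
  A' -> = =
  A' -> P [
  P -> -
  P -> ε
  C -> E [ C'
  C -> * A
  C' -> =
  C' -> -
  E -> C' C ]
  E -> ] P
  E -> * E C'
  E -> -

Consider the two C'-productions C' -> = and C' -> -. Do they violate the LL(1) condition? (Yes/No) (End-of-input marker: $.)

FIRST(=) = { = } and FIRST(-) = { - }.
The FIRST sets are disjoint and neither alternative is nullable — no conflict.

No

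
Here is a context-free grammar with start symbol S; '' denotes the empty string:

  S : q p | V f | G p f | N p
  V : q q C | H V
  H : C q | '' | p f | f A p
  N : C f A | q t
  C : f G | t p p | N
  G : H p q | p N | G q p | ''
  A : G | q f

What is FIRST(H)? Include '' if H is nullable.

{ f, p, q, t, '' }

From H : C q: add FIRST(C) = { f, q, t }.
H : '' contributes ''.
H : p f contributes {p}.
H : f A p contributes {f}.
Union: FIRST(H) = { f, p, q, t, '' }.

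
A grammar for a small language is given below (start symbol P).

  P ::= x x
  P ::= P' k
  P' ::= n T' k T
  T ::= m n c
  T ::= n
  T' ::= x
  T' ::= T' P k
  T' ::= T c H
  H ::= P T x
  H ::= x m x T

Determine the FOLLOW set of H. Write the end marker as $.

{ k, n, x }

In T' ::= T c H: H is at the end, add FOLLOW(T') = { k, n, x }.
Union: FOLLOW(H) = { k, n, x }.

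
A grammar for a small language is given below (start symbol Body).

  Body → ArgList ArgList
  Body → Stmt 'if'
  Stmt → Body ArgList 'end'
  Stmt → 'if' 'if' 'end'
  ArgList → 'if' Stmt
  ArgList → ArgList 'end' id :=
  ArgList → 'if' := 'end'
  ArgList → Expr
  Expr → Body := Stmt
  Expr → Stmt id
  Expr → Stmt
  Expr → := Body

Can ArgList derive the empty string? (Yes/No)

No

No nonterminal in this grammar is nullable.
No production of ArgList has an RHS whose symbols are all nullable, so ArgList is not nullable.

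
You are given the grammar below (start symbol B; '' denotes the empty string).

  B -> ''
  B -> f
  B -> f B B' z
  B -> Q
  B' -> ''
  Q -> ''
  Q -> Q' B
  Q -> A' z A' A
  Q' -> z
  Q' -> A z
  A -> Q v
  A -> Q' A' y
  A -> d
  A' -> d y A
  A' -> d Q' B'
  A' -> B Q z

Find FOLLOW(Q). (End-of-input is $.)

In B -> Q: Q is at the end, add FOLLOW(B) = { $, d, f, v, z }.
In A -> Q v: add FIRST(v) = { v }.
In A' -> B Q z: add FIRST(z) = { z }.
Union: FOLLOW(Q) = { $, d, f, v, z }.

{ $, d, f, v, z }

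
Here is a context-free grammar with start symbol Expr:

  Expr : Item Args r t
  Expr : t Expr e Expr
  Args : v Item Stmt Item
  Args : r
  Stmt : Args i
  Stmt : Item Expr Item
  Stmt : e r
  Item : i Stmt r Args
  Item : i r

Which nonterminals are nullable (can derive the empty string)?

No nonterminal has an empty production or an RHS whose symbols are all nullable.

{ } (none)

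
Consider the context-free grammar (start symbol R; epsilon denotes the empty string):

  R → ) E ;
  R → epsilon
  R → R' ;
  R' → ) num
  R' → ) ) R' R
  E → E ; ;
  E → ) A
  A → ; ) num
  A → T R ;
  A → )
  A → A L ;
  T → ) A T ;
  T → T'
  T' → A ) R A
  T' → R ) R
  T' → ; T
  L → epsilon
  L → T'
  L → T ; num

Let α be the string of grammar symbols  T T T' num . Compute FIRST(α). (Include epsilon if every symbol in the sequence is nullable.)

Add FIRST(T) = { ), ; }; T is not nullable, stop.

{ ), ; }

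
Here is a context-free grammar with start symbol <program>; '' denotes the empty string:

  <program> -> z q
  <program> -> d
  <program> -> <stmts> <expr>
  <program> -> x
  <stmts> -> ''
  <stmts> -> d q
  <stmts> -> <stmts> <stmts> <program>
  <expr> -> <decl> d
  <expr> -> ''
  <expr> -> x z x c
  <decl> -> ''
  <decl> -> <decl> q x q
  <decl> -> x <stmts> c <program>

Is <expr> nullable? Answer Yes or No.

Yes

<expr> has an ''-production, so <expr> ⇒ ''.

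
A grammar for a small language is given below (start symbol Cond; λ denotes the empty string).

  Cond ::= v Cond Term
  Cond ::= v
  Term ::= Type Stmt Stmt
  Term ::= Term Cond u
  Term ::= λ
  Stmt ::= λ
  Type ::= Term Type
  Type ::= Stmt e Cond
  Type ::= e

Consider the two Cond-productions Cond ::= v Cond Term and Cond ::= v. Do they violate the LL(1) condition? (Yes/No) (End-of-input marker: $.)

Yes

FIRST(v Cond Term) = { v } and FIRST(v) = { v }.
Both contain v, so the two alternatives are not disjoint — LL(1) conflict.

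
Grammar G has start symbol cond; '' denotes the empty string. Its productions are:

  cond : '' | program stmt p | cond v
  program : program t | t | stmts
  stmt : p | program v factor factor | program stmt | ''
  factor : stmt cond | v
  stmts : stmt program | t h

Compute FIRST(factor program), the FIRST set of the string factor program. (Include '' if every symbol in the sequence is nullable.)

{ p, t, v }

Add FIRST(factor)\{''} = { p, t, v }; factor is nullable, continue.
Add FIRST(program) = { p, t }; program is not nullable, stop.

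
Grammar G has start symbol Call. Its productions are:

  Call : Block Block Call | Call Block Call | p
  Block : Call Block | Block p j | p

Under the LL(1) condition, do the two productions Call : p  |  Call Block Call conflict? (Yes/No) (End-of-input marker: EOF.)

Yes

FIRST(p) = { p } and FIRST(Call Block Call) = { p }.
Both contain p, so the two alternatives are not disjoint — LL(1) conflict.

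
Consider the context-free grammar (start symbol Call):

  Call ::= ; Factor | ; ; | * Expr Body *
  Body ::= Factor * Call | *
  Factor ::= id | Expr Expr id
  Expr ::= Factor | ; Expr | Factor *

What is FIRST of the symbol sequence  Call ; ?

{ *, ; }

Add FIRST(Call) = { *, ; }; Call is not nullable, stop.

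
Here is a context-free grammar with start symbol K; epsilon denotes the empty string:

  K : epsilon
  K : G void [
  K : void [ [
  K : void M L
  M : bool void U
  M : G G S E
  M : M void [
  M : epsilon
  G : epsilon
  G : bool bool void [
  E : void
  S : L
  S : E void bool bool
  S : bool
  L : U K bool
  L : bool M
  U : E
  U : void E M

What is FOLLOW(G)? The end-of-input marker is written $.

In K : G void [: add FIRST(void [) = { void }.
In M : G G S E: add FIRST(G S E) = { bool, void }.
In M : G G S E: add FIRST(S E) = { bool, void }.
Union: FOLLOW(G) = { bool, void }.

{ bool, void }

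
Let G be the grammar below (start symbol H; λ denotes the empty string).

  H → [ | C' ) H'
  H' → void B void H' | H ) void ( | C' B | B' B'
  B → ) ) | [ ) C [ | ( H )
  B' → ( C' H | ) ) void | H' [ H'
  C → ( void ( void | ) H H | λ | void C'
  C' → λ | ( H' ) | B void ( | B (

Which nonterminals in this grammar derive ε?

{ C, C' }

Directly nullable (have an λ-production): C, C'.
No other nonterminal has a production whose RHS symbols are all nullable.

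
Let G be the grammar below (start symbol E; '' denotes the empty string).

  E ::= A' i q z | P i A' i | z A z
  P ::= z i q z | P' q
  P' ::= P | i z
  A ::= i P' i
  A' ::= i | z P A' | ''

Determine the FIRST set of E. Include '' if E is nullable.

{ i, z }

From E ::= A' i q z: A' nullable, take FIRST(A') ∪ {i} = { i, z }.
From E ::= P i A' i: add FIRST(P) = { i, z }.
E ::= z A z contributes {z}.
Union: FIRST(E) = { i, z }.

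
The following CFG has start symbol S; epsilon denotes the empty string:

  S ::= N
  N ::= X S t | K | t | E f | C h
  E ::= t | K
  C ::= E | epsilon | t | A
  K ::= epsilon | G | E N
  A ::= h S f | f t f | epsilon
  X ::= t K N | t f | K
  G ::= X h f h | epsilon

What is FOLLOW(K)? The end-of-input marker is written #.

In N ::= K: K is at the end, add FOLLOW(N) = { #, f, h, t }.
In E ::= K: K is at the end, add FOLLOW(E) = { #, f, h, t }.
In X ::= t K N: add FIRST(N)\{epsilon} = { f, h, t }.
  Since N is nullable, also add FOLLOW(X) = { f, h, t }.
In X ::= K: K is at the end, add FOLLOW(X) = { f, h, t }.
Union: FOLLOW(K) = { #, f, h, t }.

{ #, f, h, t }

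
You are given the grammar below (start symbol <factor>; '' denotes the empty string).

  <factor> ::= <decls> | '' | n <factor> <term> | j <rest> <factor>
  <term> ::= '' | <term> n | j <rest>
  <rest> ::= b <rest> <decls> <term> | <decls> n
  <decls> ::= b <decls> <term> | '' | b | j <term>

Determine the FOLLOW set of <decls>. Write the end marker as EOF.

{ EOF, b, j, n }

In <factor> ::= <decls>: <decls> is at the end, add FOLLOW(<factor>) = { EOF, j, n }.
In <rest> ::= b <rest> <decls> <term>: add FIRST(<term>)\{''} = { j, n }.
  Since <term> is nullable, also add FOLLOW(<rest>) = { EOF, b, j, n }.
In <rest> ::= <decls> n: add FIRST(n) = { n }.
In <decls> ::= b <decls> <term>: add FIRST(<term>)\{''} = { j, n }.
  Since <term> is nullable, also add FOLLOW(<decls>) = { EOF, b, j, n }.
Union: FOLLOW(<decls>) = { EOF, b, j, n }.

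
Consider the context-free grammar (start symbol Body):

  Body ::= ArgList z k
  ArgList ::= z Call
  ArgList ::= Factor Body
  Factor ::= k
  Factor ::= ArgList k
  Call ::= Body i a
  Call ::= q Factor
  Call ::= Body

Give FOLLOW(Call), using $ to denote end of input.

{ k, z }

In ArgList ::= z Call: Call is at the end, add FOLLOW(ArgList) = { k, z }.
Union: FOLLOW(Call) = { k, z }.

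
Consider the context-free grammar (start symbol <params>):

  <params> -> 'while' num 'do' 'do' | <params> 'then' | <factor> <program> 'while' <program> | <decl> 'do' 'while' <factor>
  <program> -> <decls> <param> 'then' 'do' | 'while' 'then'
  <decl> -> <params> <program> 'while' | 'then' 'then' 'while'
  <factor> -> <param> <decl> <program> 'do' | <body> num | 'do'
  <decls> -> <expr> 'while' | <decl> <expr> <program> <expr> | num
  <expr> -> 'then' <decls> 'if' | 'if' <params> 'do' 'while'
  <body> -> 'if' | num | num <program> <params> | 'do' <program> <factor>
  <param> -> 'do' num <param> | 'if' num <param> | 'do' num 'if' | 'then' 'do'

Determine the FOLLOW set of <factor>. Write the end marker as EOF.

In <params> -> <factor> <program> 'while' <program>: add FIRST(<program> 'while' <program>) = { 'do', 'if', 'then', 'while', num }.
In <params> -> <decl> 'do' 'while' <factor>: <factor> is at the end, add FOLLOW(<params>) = { EOF, 'do', 'if', 'then', 'while', num }.
In <body> -> 'do' <program> <factor>: <factor> is at the end, add FOLLOW(<body>) = { num }.
Union: FOLLOW(<factor>) = { EOF, 'do', 'if', 'then', 'while', num }.

{ EOF, 'do', 'if', 'then', 'while', num }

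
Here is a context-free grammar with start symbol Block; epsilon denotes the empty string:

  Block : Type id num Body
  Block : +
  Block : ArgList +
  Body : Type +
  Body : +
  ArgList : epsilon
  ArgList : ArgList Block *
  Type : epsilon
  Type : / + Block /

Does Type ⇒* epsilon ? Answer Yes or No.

Type has an epsilon-production, so Type ⇒ epsilon.

Yes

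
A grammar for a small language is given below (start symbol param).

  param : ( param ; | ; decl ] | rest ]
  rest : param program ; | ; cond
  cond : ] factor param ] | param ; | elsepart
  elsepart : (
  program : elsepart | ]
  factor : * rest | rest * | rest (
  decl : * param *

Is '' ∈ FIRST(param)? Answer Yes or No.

No nonterminal in this grammar is nullable.
No production of param has an RHS whose symbols are all nullable, so param is not nullable.

No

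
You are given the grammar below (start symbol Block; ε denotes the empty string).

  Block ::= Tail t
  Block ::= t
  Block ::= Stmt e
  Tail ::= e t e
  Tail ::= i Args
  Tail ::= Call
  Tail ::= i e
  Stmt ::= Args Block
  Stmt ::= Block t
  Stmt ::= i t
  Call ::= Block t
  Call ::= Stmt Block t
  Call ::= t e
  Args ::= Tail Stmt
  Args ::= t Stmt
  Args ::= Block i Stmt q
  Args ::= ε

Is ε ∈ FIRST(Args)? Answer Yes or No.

Yes

Args has an ε-production, so Args ⇒ ε.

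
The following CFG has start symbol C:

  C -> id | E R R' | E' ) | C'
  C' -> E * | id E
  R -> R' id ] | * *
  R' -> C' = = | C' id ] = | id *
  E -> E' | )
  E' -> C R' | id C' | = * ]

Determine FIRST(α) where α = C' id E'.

Add FIRST(C') = { ), =, id }; C' is not nullable, stop.

{ ), =, id }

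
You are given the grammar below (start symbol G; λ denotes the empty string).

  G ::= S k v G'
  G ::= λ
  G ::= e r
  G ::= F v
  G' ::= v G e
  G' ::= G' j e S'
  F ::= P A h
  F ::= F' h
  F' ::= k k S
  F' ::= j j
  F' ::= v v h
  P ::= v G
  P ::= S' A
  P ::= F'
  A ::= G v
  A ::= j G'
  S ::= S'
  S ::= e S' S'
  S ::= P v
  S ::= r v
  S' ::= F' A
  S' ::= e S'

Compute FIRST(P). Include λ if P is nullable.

P ::= v G contributes {v}.
From P ::= S' A: add FIRST(S') = { e, j, k, v }.
From P ::= F': add FIRST(F') = { j, k, v }.
Union: FIRST(P) = { e, j, k, v }.

{ e, j, k, v }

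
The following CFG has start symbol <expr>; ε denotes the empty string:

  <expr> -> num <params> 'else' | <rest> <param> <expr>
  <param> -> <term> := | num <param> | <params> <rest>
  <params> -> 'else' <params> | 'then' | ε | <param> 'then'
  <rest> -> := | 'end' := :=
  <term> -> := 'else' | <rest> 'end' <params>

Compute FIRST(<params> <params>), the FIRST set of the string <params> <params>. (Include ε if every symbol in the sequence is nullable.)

Add FIRST(<params>)\{ε} = { 'else', 'end', 'then', :=, num }; <params> is nullable, continue.
Add FIRST(<params>)\{ε} = { 'else', 'end', 'then', :=, num }; <params> is nullable, continue.
Every symbol is nullable, so include ε.

{ 'else', 'end', 'then', :=, num, ε }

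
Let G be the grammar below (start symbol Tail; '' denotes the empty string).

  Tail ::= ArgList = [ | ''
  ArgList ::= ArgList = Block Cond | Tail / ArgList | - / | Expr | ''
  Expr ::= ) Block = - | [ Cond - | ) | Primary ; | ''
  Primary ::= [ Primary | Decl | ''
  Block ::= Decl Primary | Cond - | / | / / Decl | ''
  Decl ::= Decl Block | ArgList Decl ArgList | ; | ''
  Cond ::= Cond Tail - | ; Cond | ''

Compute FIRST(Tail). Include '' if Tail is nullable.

{ ), -, /, ;, =, [, '' }

From Tail ::= ArgList = [: ArgList nullable, take FIRST(ArgList) ∪ {=} = { ), -, /, ;, =, [ }.
Tail ::= '' contributes ''.
Union: FIRST(Tail) = { ), -, /, ;, =, [, '' }.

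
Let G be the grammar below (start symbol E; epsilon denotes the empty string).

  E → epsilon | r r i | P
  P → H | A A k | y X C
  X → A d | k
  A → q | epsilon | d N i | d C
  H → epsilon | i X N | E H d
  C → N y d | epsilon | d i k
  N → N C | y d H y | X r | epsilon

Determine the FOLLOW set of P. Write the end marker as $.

{ $, d, i, k, q, r, y }

In E → P: P is at the end, add FOLLOW(E) = { $, d, i, k, q, r, y }.
Union: FOLLOW(P) = { $, d, i, k, q, r, y }.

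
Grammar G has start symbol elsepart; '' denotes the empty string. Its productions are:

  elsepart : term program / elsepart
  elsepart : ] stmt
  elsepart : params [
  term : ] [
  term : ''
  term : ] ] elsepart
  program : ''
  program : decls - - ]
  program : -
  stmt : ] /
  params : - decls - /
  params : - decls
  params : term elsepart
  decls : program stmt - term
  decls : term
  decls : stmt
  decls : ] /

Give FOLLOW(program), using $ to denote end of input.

{ /, ] }

In elsepart : term program / elsepart: add FIRST(/ elsepart) = { / }.
In decls : program stmt - term: add FIRST(stmt - term) = { ] }.
Union: FOLLOW(program) = { /, ] }.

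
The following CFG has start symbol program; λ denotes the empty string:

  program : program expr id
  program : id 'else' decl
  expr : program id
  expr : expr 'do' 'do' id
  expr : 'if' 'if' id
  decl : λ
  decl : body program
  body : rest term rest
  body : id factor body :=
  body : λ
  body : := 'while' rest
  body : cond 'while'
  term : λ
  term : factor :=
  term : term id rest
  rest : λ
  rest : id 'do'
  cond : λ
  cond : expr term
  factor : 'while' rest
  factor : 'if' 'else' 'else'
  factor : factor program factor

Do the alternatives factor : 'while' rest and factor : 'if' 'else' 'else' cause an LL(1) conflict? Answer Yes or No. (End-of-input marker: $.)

No

FIRST('while' rest) = { 'while' } and FIRST('if' 'else' 'else') = { 'if' }.
The FIRST sets are disjoint and neither alternative is nullable — no conflict.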